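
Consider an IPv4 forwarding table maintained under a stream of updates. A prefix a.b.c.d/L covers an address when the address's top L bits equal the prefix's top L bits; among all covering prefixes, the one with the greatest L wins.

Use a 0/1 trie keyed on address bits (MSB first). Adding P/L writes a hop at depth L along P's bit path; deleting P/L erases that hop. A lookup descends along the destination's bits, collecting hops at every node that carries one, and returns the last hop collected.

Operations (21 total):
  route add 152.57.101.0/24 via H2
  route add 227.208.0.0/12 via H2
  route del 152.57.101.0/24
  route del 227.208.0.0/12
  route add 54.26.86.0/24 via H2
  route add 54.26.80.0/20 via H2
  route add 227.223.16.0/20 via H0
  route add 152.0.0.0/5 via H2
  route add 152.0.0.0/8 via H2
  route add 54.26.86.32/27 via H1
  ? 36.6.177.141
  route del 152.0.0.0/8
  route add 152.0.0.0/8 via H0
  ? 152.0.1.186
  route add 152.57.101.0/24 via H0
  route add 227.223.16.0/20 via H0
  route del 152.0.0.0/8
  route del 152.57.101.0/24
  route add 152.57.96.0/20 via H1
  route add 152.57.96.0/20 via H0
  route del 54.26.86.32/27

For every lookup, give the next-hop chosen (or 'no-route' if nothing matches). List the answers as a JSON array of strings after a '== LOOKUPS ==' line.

Apply in order:
  + 152.57.101.0/24 (H2) depth=24
  + 227.208.0.0/12 (H2) depth=12
  del 152.57.101.0/24 (clear depth 24)
  del 227.208.0.0/12 (clear depth 12)
  + 54.26.86.0/24 (H2) depth=24
  + 54.26.80.0/20 (H2) depth=20
  + 227.223.16.0/20 (H0) depth=20
  + 152.0.0.0/5 (H2) depth=5
  + 152.0.0.0/8 (H2) depth=8
  + 54.26.86.32/27 (H1) depth=27
  ? 36.6.177.141  path d0:-→d1:-→d2:-→d3:-  best=no-route
  del 152.0.0.0/8 (clear depth 8)
  + 152.0.0.0/8 (H0) depth=8
  ? 152.0.1.186  path d0:-→d1:-→d2:-→d3:-→d4:-→d5:H2→d6:-→d7:-→d8:H0→d9:-→d10:-  best=H0
  + 152.57.101.0/24 (H0) depth=24
  + 227.223.16.0/20 (H0) depth=20
  del 152.0.0.0/8 (clear depth 8)
  del 152.57.101.0/24 (clear depth 24)
  + 152.57.96.0/20 (H1) depth=20
  + 152.57.96.0/20 (H0) depth=20
  del 54.26.86.32/27 (clear depth 27)

== LOOKUPS ==
["no-route","H0"]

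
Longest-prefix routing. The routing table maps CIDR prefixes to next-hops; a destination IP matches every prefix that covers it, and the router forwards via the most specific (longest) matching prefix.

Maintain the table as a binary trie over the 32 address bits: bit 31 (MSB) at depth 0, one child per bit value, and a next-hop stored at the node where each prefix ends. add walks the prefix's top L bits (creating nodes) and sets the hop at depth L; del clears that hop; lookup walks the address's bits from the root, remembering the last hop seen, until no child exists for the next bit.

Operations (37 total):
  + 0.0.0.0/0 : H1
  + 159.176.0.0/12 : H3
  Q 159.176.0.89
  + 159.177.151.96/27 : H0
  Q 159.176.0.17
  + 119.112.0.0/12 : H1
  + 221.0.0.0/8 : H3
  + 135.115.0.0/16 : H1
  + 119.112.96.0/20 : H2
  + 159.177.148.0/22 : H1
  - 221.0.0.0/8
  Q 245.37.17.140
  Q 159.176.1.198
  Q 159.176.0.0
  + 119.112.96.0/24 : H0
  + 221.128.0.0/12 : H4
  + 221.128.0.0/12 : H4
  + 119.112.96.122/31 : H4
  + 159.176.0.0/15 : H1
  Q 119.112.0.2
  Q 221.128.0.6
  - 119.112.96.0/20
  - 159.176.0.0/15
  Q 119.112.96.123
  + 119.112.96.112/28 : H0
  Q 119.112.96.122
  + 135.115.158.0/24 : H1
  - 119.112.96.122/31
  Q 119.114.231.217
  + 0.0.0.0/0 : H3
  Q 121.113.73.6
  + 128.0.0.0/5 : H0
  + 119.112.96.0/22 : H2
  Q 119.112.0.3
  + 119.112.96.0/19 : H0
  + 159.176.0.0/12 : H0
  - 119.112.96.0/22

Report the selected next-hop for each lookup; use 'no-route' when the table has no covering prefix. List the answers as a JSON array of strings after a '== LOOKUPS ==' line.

Trace:
  add 0.0.0.0/0 -> H1 at depth 0
  add 159.176.0.0/12 -> H3 at depth 12
  ? 159.176.0.89  path d0:H1→d1:-→d2:-→d3:-→d4:-→d5:-→d6:-→d7:-→d8:-→d9:-→d10:-→d11:-→d12:H3  best=H3
  add 159.177.151.96/27 -> H0 at depth 27
  ? 159.176.0.17  path d0:H1→d1:-→d2:-→d3:-→d4:-→d5:-→d6:-→d7:-→d8:-→d9:-→d10:-→d11:-→d12:H3→d13:-→d14:-→d15:-  best=H3
  add 119.112.0.0/12 -> H1 at depth 12
  add 221.0.0.0/8 -> H3 at depth 8
  add 135.115.0.0/16 -> H1 at depth 16
  add 119.112.96.0/20 -> H2 at depth 20
  add 159.177.148.0/22 -> H1 at depth 22
  - 221.0.0.0/8 clear@8
  ? 245.37.17.140  path d0:H1→d1:-→d2:-  best=H1
  ? 159.176.1.198  path d0:H1→d1:-→d2:-→d3:-→d4:-→d5:-→d6:-→d7:-→d8:-→d9:-→d10:-→d11:-→d12:H3→d13:-→d14:-→d15:-  best=H3
  ? 159.176.0.0  path d0:H1→d1:-→d2:-→d3:-→d4:-→d5:-→d6:-→d7:-→d8:-→d9:-→d10:-→d11:-→d12:H3→d13:-→d14:-→d15:-  best=H3
  add 119.112.96.0/24 -> H0 at depth 24
  add 221.128.0.0/12 -> H4 at depth 12
  add 221.128.0.0/12 -> H4 at depth 12
  add 119.112.96.122/31 -> H4 at depth 31
  add 159.176.0.0/15 -> H1 at depth 15
  ? 119.112.0.2  path d0:H1→d1:-→d2:-→d3:-→d4:-→d5:-→d6:-→d7:-→d8:-→d9:-→d10:-→d11:-→d12:H1→d13:-→d14:-→d15:-→d16:-→d17:-  best=H1
  ? 221.128.0.6  path d0:H1→d1:-→d2:-→d3:-→d4:-→d5:-→d6:-→d7:-→d8:-→d9:-→d10:-→d11:-→d12:H4  best=H4
  - 119.112.96.0/20 clear@20
  - 159.176.0.0/15 clear@15
  ? 119.112.96.123  path d0:H1→d1:-→d2:-→d3:-→d4:-→d5:-→d6:-→d7:-→d8:-→d9:-→d10:-→d11:-→d12:H1→d13:-→d14:-→d15:-→d16:-→d17:-→d18:-→d19:-→d20:-→d21:-→d22:-→d23:-→d24:H0→d25:-→d26:-→d27:-→d28:-→d29:-→d30:-→d31:H4  best=H4
  add 119.112.96.112/28 -> H0 at depth 28
  ? 119.112.96.122  path d0:H1→d1:-→d2:-→d3:-→d4:-→d5:-→d6:-→d7:-→d8:-→d9:-→d10:-→d11:-→d12:H1→d13:-→d14:-→d15:-→d16:-→d17:-→d18:-→d19:-→d20:-→d21:-→d22:-→d23:-→d24:H0→d25:-→d26:-→d27:-→d28:H0→d29:-→d30:-→d31:H4  best=H4
  add 135.115.158.0/24 -> H1 at depth 24
  - 119.112.96.122/31 clear@31
  ? 119.114.231.217  path d0:H1→d1:-→d2:-→d3:-→d4:-→d5:-→d6:-→d7:-→d8:-→d9:-→d10:-→d11:-→d12:H1→d13:-→d14:-  best=H1
  add 0.0.0.0/0 -> H3 at depth 0
  ? 121.113.73.6  path d0:H3→d1:-→d2:-→d3:-→d4:-  best=H3
  add 128.0.0.0/5 -> H0 at depth 5
  add 119.112.96.0/22 -> H2 at depth 22
  ? 119.112.0.3  path d0:H3→d1:-→d2:-→d3:-→d4:-→d5:-→d6:-→d7:-→d8:-→d9:-→d10:-→d11:-→d12:H1→d13:-→d14:-→d15:-→d16:-→d17:-  best=H1
  add 119.112.96.0/19 -> H0 at depth 19
  add 159.176.0.0/12 -> H0 at depth 12
  - 119.112.96.0/22 clear@22

== LOOKUPS ==
["H3","H3","H1","H3","H3","H1","H4","H4","H4","H1","H3","H1"]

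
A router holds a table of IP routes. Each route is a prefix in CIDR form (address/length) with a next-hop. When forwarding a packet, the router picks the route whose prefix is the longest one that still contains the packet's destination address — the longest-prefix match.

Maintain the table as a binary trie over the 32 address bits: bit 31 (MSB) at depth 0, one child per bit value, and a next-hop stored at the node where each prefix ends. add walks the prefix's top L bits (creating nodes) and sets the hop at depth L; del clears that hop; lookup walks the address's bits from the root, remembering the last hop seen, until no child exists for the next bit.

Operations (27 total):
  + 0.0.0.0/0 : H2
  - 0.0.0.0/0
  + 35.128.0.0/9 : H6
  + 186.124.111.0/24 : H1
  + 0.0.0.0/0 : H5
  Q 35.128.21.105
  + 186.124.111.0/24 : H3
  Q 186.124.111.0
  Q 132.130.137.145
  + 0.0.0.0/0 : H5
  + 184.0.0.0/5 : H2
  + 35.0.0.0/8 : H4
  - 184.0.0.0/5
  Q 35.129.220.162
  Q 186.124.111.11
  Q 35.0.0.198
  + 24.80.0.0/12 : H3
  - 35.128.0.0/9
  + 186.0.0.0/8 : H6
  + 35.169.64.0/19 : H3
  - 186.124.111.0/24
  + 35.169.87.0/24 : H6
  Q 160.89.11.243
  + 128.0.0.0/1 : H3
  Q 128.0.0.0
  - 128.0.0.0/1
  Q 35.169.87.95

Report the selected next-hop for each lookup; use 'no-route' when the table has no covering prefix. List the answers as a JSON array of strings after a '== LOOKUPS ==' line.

Process each operation:
  add 0.0.0.0/0 -> H2 at depth 0
  - 0.0.0.0/0 clear@0
  add 35.128.0.0/9 -> H6 at depth 9
  add 186.124.111.0/24 -> H1 at depth 24
  add 0.0.0.0/0 -> H5 at depth 0
  Q 35.128.21.105: descend 001000111 ; hops seen [H5,H6] ; pick H6
  add 186.124.111.0/24 -> H3 at depth 24
  Q 186.124.111.0: descend 101110100111110001101111 ; hops seen [H5,H3] ; pick H3
  Q 132.130.137.145: descend 10 ; hops seen [H5] ; pick H5
  add 0.0.0.0/0 -> H5 at depth 0
  add 184.0.0.0/5 -> H2 at depth 5
  add 35.0.0.0/8 -> H4 at depth 8
  - 184.0.0.0/5 clear@5
  Q 35.129.220.162: descend 001000111 ; hops seen [H5,H4,H6] ; pick H6
  Q 186.124.111.11: descend 101110100111110001101111 ; hops seen [H5,H3] ; pick H3
  Q 35.0.0.198: descend 00100011 ; hops seen [H5,H4] ; pick H4
  add 24.80.0.0/12 -> H3 at depth 12
  - 35.128.0.0/9 clear@9
  add 186.0.0.0/8 -> H6 at depth 8
  add 35.169.64.0/19 -> H3 at depth 19
  - 186.124.111.0/24 clear@24
  add 35.169.87.0/24 -> H6 at depth 24
  Q 160.89.11.243: descend 101 ; hops seen [H5] ; pick H5
  add 128.0.0.0/1 -> H3 at depth 1
  Q 128.0.0.0: descend 10 ; hops seen [H5,H3] ; pick H3
  - 128.0.0.0/1 clear@1
  Q 35.169.87.95: descend 001000111010100101010111 ; hops seen [H5,H4,H3,H6] ; pick H6

== LOOKUPS ==
["H6","H3","H5","H6","H3","H4","H5","H3","H6"]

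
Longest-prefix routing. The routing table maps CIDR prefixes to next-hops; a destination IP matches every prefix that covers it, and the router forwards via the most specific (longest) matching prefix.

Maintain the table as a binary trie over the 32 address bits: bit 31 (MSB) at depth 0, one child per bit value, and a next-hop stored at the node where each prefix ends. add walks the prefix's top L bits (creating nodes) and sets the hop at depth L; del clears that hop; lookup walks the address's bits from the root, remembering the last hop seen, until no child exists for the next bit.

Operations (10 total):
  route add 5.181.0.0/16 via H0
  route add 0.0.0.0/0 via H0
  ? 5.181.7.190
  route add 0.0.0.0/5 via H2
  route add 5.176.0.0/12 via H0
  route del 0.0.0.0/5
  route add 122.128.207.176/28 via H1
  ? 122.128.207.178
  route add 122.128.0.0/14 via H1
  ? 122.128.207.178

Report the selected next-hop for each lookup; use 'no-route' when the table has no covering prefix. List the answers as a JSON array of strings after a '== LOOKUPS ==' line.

Trace:
  + 5.181.0.0/16 (H0) depth=16
  + 0.0.0.0/0 (H0) depth=0
  lookup 5.181.7.190: bits 0000010110110101 walk d0:H0→d1:-→d2:-→d3:-→d4:-→d5:-→d6:-→d7:-→d8:-→d9:-→d10:-→d11:-→d12:-→d13:-→d14:-→d15:-→d16:H0 -> H0
  + 0.0.0.0/5 (H2) depth=5
  + 5.176.0.0/12 (H0) depth=12
  - 0.0.0.0/5 clear@5
  + 122.128.207.176/28 (H1) depth=28
  lookup 122.128.207.178: bits 0111101010000000110011111011 walk d0:H0→d1:-→d2:-→d3:-→d4:-→d5:-→d6:-→d7:-→d8:-→d9:-→d10:-→d11:-→d12:-→d13:-→d14:-→d15:-→d16:-→d17:-→d18:-→d19:-→d20:-→d21:-→d22:-→d23:-→d24:-→d25:-→d26:-→d27:-→d28:H1 -> H1
  + 122.128.0.0/14 (H1) depth=14
  lookup 122.128.207.178: bits 0111101010000000110011111011 walk d0:H0→d1:-→d2:-→d3:-→d4:-→d5:-→d6:-→d7:-→d8:-→d9:-→d10:-→d11:-→d12:-→d13:-→d14:H1→d15:-→d16:-→d17:-→d18:-→d19:-→d20:-→d21:-→d22:-→d23:-→d24:-→d25:-→d26:-→d27:-→d28:H1 -> H1

== LOOKUPS ==
["H0","H1","H1"]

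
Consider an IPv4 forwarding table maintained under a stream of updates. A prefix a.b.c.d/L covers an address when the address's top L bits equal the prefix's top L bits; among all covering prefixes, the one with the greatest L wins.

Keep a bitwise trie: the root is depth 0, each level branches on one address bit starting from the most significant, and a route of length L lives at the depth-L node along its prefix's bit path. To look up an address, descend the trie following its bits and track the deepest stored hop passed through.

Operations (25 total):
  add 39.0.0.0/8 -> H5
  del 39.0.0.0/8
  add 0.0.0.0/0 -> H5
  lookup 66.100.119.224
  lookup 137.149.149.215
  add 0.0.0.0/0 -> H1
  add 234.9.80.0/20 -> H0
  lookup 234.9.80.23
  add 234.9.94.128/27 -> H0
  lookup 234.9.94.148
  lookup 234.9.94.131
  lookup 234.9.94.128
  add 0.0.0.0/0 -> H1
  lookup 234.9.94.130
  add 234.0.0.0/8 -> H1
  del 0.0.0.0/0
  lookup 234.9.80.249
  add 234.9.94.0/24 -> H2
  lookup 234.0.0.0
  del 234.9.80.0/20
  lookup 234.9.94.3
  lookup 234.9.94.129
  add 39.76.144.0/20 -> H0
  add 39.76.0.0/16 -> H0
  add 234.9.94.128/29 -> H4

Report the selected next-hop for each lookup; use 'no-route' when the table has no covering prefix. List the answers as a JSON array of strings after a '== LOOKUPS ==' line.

Apply in order:
  + 39.0.0.0/8 (H5) depth=8
  del 39.0.0.0/8 (clear depth 8)
  + 0.0.0.0/0 (H5) depth=0
  lookup 66.100.119.224: bits 0 walk d0:H5→d1:- -> H5
  lookup 137.149.149.215: bits ε walk d0:H5 -> H5
  + 0.0.0.0/0 (H1) depth=0
  + 234.9.80.0/20 (H0) depth=20
  lookup 234.9.80.23: bits 11101010000010010101 walk d0:H1→d1:-→d2:-→d3:-→d4:-→d5:-→d6:-→d7:-→d8:-→d9:-→d10:-→d11:-→d12:-→d13:-→d14:-→d15:-→d16:-→d17:-→d18:-→d19:-→d20:H0 -> H0
  + 234.9.94.128/27 (H0) depth=27
  lookup 234.9.94.148: bits 111010100000100101011110100 walk d0:H1→d1:-→d2:-→d3:-→d4:-→d5:-→d6:-→d7:-→d8:-→d9:-→d10:-→d11:-→d12:-→d13:-→d14:-→d15:-→d16:-→d17:-→d18:-→d19:-→d20:H0→d21:-→d22:-→d23:-→d24:-→d25:-→d26:-→d27:H0 -> H0
  lookup 234.9.94.131: bits 111010100000100101011110100 walk d0:H1→d1:-→d2:-→d3:-→d4:-→d5:-→d6:-→d7:-→d8:-→d9:-→d10:-→d11:-→d12:-→d13:-→d14:-→d15:-→d16:-→d17:-→d18:-→d19:-→d20:H0→d21:-→d22:-→d23:-→d24:-→d25:-→d26:-→d27:H0 -> H0
  lookup 234.9.94.128: bits 111010100000100101011110100 walk d0:H1→d1:-→d2:-→d3:-→d4:-→d5:-→d6:-→d7:-→d8:-→d9:-→d10:-→d11:-→d12:-→d13:-→d14:-→d15:-→d16:-→d17:-→d18:-→d19:-→d20:H0→d21:-→d22:-→d23:-→d24:-→d25:-→d26:-→d27:H0 -> H0
  + 0.0.0.0/0 (H1) depth=0
  lookup 234.9.94.130: bits 111010100000100101011110100 walk d0:H1→d1:-→d2:-→d3:-→d4:-→d5:-→d6:-→d7:-→d8:-→d9:-→d10:-→d11:-→d12:-→d13:-→d14:-→d15:-→d16:-→d17:-→d18:-→d19:-→d20:H0→d21:-→d22:-→d23:-→d24:-→d25:-→d26:-→d27:H0 -> H0
  + 234.0.0.0/8 (H1) depth=8
  del 0.0.0.0/0 (clear depth 0)
  lookup 234.9.80.249: bits 11101010000010010101 walk d0:-→d1:-→d2:-→d3:-→d4:-→d5:-→d6:-→d7:-→d8:H1→d9:-→d10:-→d11:-→d12:-→d13:-→d14:-→d15:-→d16:-→d17:-→d18:-→d19:-→d20:H0 -> H0
  + 234.9.94.0/24 (H2) depth=24
  lookup 234.0.0.0: bits 111010100000 walk d0:-→d1:-→d2:-→d3:-→d4:-→d5:-→d6:-→d7:-→d8:H1→d9:-→d10:-→d11:-→d12:- -> H1
  del 234.9.80.0/20 (clear depth 20)
  lookup 234.9.94.3: bits 111010100000100101011110 walk d0:-→d1:-→d2:-→d3:-→d4:-→d5:-→d6:-→d7:-→d8:H1→d9:-→d10:-→d11:-→d12:-→d13:-→d14:-→d15:-→d16:-→d17:-→d18:-→d19:-→d20:-→d21:-→d22:-→d23:-→d24:H2 -> H2
  lookup 234.9.94.129: bits 111010100000100101011110100 walk d0:-→d1:-→d2:-→d3:-→d4:-→d5:-→d6:-→d7:-→d8:H1→d9:-→d10:-→d11:-→d12:-→d13:-→d14:-→d15:-→d16:-→d17:-→d18:-→d19:-→d20:-→d21:-→d22:-→d23:-→d24:H2→d25:-→d26:-→d27:H0 -> H0
  + 39.76.144.0/20 (H0) depth=20
  + 39.76.0.0/16 (H0) depth=16
  + 234.9.94.128/29 (H4) depth=29

== LOOKUPS ==
["H5","H5","H0","H0","H0","H0","H0","H0","H1","H2","H0"]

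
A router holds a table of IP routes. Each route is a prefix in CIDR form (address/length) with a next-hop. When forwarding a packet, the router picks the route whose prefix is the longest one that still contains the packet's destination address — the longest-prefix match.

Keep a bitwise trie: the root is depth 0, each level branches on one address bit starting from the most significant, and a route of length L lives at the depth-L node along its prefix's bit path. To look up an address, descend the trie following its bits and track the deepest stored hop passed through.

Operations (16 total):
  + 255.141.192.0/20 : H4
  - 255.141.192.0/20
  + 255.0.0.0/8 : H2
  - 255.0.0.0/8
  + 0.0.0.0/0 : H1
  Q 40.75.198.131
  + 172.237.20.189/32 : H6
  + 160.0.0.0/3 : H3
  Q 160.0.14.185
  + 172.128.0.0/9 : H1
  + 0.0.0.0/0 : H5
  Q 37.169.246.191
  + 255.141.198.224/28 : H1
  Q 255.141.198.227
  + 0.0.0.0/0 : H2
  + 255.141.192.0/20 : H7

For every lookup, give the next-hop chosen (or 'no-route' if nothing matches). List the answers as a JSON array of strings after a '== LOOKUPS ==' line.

Apply in order:
  add 255.141.192.0/20 -> H4 at depth 20
  - 255.141.192.0/20 clear@20
  add 255.0.0.0/8 -> H2 at depth 8
  - 255.0.0.0/8 clear@8
  add 0.0.0.0/0 -> H1 at depth 0
  ? 40.75.198.131  path d0:H1  best=H1
  add 172.237.20.189/32 -> H6 at depth 32
  add 160.0.0.0/3 -> H3 at depth 3
  ? 160.0.14.185  path d0:H1→d1:-→d2:-→d3:H3→d4:-  best=H3
  add 172.128.0.0/9 -> H1 at depth 9
  add 0.0.0.0/0 -> H5 at depth 0
  ? 37.169.246.191  path d0:H5  best=H5
  add 255.141.198.224/28 -> H1 at depth 28
  ? 255.141.198.227  path d0:H5→d1:-→d2:-→d3:-→d4:-→d5:-→d6:-→d7:-→d8:-→d9:-→d10:-→d11:-→d12:-→d13:-→d14:-→d15:-→d16:-→d17:-→d18:-→d19:-→d20:-→d21:-→d22:-→d23:-→d24:-→d25:-→d26:-→d27:-→d28:H1  best=H1
  add 0.0.0.0/0 -> H2 at depth 0
  add 255.141.192.0/20 -> H7 at depth 20

== LOOKUPS ==
["H1","H3","H5","H1"]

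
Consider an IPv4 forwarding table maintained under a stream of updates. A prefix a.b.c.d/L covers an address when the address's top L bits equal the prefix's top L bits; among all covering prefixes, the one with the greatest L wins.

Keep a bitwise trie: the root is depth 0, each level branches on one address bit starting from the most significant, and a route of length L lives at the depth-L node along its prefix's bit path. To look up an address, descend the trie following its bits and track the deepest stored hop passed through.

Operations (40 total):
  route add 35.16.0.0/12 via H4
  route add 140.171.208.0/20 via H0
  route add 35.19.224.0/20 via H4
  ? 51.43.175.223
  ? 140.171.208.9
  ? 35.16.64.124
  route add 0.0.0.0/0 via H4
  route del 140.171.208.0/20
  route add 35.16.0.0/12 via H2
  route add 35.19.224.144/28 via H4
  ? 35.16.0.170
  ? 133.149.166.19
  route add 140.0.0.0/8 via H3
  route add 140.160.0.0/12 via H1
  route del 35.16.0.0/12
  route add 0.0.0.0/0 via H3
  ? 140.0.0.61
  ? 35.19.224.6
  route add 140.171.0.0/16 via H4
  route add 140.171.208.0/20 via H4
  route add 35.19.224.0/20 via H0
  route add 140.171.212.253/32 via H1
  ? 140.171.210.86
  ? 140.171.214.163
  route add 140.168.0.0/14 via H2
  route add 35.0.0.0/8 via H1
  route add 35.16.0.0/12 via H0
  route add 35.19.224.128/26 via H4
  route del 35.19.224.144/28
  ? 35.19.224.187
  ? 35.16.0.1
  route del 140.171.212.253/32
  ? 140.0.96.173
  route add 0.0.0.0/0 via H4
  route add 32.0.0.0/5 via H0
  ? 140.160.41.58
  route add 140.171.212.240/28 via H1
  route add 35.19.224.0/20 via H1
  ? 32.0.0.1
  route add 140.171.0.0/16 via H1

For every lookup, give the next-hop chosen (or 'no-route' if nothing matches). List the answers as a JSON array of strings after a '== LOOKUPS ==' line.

Apply in order:
  add 35.16.0.0/12 -> H4 at depth 12
  add 140.171.208.0/20 -> H0 at depth 20
  add 35.19.224.0/20 -> H4 at depth 20
  ? 51.43.175.223  path d0:-→d1:-→d2:-→d3:-  best=no-route
  ? 140.171.208.9  path d0:-→d1:-→d2:-→d3:-→d4:-→d5:-→d6:-→d7:-→d8:-→d9:-→d10:-→d11:-→d12:-→d13:-→d14:-→d15:-→d16:-→d17:-→d18:-→d19:-→d20:H0  best=H0
  ? 35.16.64.124  path d0:-→d1:-→d2:-→d3:-→d4:-→d5:-→d6:-→d7:-→d8:-→d9:-→d10:-→d11:-→d12:H4→d13:-→d14:-  best=H4
  add 0.0.0.0/0 -> H4 at depth 0
  - 140.171.208.0/20 clear@20
  add 35.16.0.0/12 -> H2 at depth 12
  add 35.19.224.144/28 -> H4 at depth 28
  ? 35.16.0.170  path d0:H4→d1:-→d2:-→d3:-→d4:-→d5:-→d6:-→d7:-→d8:-→d9:-→d10:-→d11:-→d12:H2→d13:-→d14:-  best=H2
  ? 133.149.166.19  path d0:H4→d1:-→d2:-→d3:-→d4:-  best=H4
  add 140.0.0.0/8 -> H3 at depth 8
  add 140.160.0.0/12 -> H1 at depth 12
  - 35.16.0.0/12 clear@12
  add 0.0.0.0/0 -> H3 at depth 0
  ? 140.0.0.61  path d0:H3→d1:-→d2:-→d3:-→d4:-→d5:-→d6:-→d7:-→d8:H3  best=H3
  ? 35.19.224.6  path d0:H3→d1:-→d2:-→d3:-→d4:-→d5:-→d6:-→d7:-→d8:-→d9:-→d10:-→d11:-→d12:-→d13:-→d14:-→d15:-→d16:-→d17:-→d18:-→d19:-→d20:H4→d21:-→d22:-→d23:-→d24:-  best=H4
  add 140.171.0.0/16 -> H4 at depth 16
  add 140.171.208.0/20 -> H4 at depth 20
  add 35.19.224.0/20 -> H0 at depth 20
  add 140.171.212.253/32 -> H1 at depth 32
  ? 140.171.210.86  path d0:H3→d1:-→d2:-→d3:-→d4:-→d5:-→d6:-→d7:-→d8:H3→d9:-→d10:-→d11:-→d12:H1→d13:-→d14:-→d15:-→d16:H4→d17:-→d18:-→d19:-→d20:H4→d21:-  best=H4
  ? 140.171.214.163  path d0:H3→d1:-→d2:-→d3:-→d4:-→d5:-→d6:-→d7:-→d8:H3→d9:-→d10:-→d11:-→d12:H1→d13:-→d14:-→d15:-→d16:H4→d17:-→d18:-→d19:-→d20:H4→d21:-→d22:-  best=H4
  add 140.168.0.0/14 -> H2 at depth 14
  add 35.0.0.0/8 -> H1 at depth 8
  add 35.16.0.0/12 -> H0 at depth 12
  add 35.19.224.128/26 -> H4 at depth 26
  - 35.19.224.144/28 clear@28
  ? 35.19.224.187  path d0:H3→d1:-→d2:-→d3:-→d4:-→d5:-→d6:-→d7:-→d8:H1→d9:-→d10:-→d11:-→d12:H0→d13:-→d14:-→d15:-→d16:-→d17:-→d18:-→d19:-→d20:H0→d21:-→d22:-→d23:-→d24:-→d25:-→d26:H4  best=H4
  ? 35.16.0.1  path d0:H3→d1:-→d2:-→d3:-→d4:-→d5:-→d6:-→d7:-→d8:H1→d9:-→d10:-→d11:-→d12:H0→d13:-→d14:-  best=H0
  - 140.171.212.253/32 clear@32
  ? 140.0.96.173  path d0:H3→d1:-→d2:-→d3:-→d4:-→d5:-→d6:-→d7:-→d8:H3  best=H3
  add 0.0.0.0/0 -> H4 at depth 0
  add 32.0.0.0/5 -> H0 at depth 5
  ? 140.160.41.58  path d0:H4→d1:-→d2:-→d3:-→d4:-→d5:-→d6:-→d7:-→d8:H3→d9:-→d10:-→d11:-→d12:H1  best=H1
  add 140.171.212.240/28 -> H1 at depth 28
  add 35.19.224.0/20 -> H1 at depth 20
  ? 32.0.0.1  path d0:H4→d1:-→d2:-→d3:-→d4:-→d5:H0→d6:-  best=H0
  add 140.171.0.0/16 -> H1 at depth 16

== LOOKUPS ==
["no-route","H0","H4","H2","H4","H3","H4","H4","H4","H4","H0","H3","H1","H0"]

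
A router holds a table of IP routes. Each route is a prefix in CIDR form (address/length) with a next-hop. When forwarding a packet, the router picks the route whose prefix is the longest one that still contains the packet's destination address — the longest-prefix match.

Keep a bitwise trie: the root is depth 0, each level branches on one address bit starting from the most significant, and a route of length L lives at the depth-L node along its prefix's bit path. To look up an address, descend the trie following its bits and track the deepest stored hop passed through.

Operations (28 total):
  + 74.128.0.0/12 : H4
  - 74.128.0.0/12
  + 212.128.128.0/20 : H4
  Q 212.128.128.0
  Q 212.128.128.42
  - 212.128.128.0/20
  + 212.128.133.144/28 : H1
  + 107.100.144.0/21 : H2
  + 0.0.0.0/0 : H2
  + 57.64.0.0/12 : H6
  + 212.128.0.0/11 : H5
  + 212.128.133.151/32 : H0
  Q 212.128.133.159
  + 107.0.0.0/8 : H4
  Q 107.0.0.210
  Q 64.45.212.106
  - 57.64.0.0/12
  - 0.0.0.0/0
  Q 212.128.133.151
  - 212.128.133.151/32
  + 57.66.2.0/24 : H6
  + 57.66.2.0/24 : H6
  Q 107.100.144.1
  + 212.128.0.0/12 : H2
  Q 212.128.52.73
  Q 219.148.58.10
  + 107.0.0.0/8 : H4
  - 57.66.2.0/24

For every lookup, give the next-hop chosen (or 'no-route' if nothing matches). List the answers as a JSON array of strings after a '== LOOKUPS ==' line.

Trace:
  + 74.128.0.0/12 (H4) depth=12
  del 74.128.0.0/12 (clear depth 12)
  + 212.128.128.0/20 (H4) depth=20
  ? 212.128.128.0  path d0:-→d1:-→d2:-→d3:-→d4:-→d5:-→d6:-→d7:-→d8:-→d9:-→d10:-→d11:-→d12:-→d13:-→d14:-→d15:-→d16:-→d17:-→d18:-→d19:-→d20:H4  best=H4
  ? 212.128.128.42  path d0:-→d1:-→d2:-→d3:-→d4:-→d5:-→d6:-→d7:-→d8:-→d9:-→d10:-→d11:-→d12:-→d13:-→d14:-→d15:-→d16:-→d17:-→d18:-→d19:-→d20:H4  best=H4
  del 212.128.128.0/20 (clear depth 20)
  + 212.128.133.144/28 (H1) depth=28
  + 107.100.144.0/21 (H2) depth=21
  + 0.0.0.0/0 (H2) depth=0
  + 57.64.0.0/12 (H6) depth=12
  + 212.128.0.0/11 (H5) depth=11
  + 212.128.133.151/32 (H0) depth=32
  ? 212.128.133.159  path d0:H2→d1:-→d2:-→d3:-→d4:-→d5:-→d6:-→d7:-→d8:-→d9:-→d10:-→d11:H5→d12:-→d13:-→d14:-→d15:-→d16:-→d17:-→d18:-→d19:-→d20:-→d21:-→d22:-→d23:-→d24:-→d25:-→d26:-→d27:-→d28:H1  best=H1
  + 107.0.0.0/8 (H4) depth=8
  ? 107.0.0.210  path d0:H2→d1:-→d2:-→d3:-→d4:-→d5:-→d6:-→d7:-→d8:H4→d9:-  best=H4
  ? 64.45.212.106  path d0:H2→d1:-→d2:-→d3:-→d4:-  best=H2
  del 57.64.0.0/12 (clear depth 12)
  del 0.0.0.0/0 (clear depth 0)
  ? 212.128.133.151  path d0:-→d1:-→d2:-→d3:-→d4:-→d5:-→d6:-→d7:-→d8:-→d9:-→d10:-→d11:H5→d12:-→d13:-→d14:-→d15:-→d16:-→d17:-→d18:-→d19:-→d20:-→d21:-→d22:-→d23:-→d24:-→d25:-→d26:-→d27:-→d28:H1→d29:-→d30:-→d31:-→d32:H0  best=H0
  del 212.128.133.151/32 (clear depth 32)
  + 57.66.2.0/24 (H6) depth=24
  + 57.66.2.0/24 (H6) depth=24
  ? 107.100.144.1  path d0:-→d1:-→d2:-→d3:-→d4:-→d5:-→d6:-→d7:-→d8:H4→d9:-→d10:-→d11:-→d12:-→d13:-→d14:-→d15:-→d16:-→d17:-→d18:-→d19:-→d20:-→d21:H2  best=H2
  + 212.128.0.0/12 (H2) depth=12
  ? 212.128.52.73  path d0:-→d1:-→d2:-→d3:-→d4:-→d5:-→d6:-→d7:-→d8:-→d9:-→d10:-→d11:H5→d12:H2→d13:-→d14:-→d15:-→d16:-  best=H2
  ? 219.148.58.10  path d0:-→d1:-→d2:-→d3:-→d4:-  best=no-route
  + 107.0.0.0/8 (H4) depth=8
  del 57.66.2.0/24 (clear depth 24)

== LOOKUPS ==
["H4","H4","H1","H4","H2","H0","H2","H2","no-route"]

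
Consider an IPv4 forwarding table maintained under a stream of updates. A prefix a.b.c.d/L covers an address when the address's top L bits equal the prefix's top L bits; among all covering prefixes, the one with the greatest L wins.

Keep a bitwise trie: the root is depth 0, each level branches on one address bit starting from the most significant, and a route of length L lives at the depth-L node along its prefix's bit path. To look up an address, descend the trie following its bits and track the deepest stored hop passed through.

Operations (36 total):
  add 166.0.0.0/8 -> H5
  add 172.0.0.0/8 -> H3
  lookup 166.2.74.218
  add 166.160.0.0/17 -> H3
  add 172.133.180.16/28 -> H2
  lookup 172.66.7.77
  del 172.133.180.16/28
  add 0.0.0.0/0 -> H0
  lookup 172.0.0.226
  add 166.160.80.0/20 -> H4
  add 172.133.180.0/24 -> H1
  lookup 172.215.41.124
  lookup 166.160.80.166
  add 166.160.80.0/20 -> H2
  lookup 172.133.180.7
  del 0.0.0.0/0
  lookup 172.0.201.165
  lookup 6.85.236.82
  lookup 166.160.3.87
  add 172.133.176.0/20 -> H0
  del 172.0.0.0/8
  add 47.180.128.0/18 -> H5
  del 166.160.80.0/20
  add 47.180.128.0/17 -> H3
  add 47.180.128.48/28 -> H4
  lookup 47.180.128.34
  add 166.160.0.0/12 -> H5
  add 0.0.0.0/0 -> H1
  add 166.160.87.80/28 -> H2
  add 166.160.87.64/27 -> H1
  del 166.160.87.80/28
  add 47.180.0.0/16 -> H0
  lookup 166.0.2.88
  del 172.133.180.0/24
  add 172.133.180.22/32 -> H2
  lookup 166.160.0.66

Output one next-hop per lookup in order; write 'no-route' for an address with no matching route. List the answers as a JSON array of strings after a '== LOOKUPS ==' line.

Trace:
  add 166.0.0.0/8 -> H5 at depth 8
  add 172.0.0.0/8 -> H3 at depth 8
  Q 166.2.74.218: descend 10100110 ; hops seen [H5] ; pick H5
  add 166.160.0.0/17 -> H3 at depth 17
  add 172.133.180.16/28 -> H2 at depth 28
  Q 172.66.7.77: descend 10101100 ; hops seen [H3] ; pick H3
  - 172.133.180.16/28 clear@28
  add 0.0.0.0/0 -> H0 at depth 0
  Q 172.0.0.226: descend 10101100 ; hops seen [H0,H3] ; pick H3
  add 166.160.80.0/20 -> H4 at depth 20
  add 172.133.180.0/24 -> H1 at depth 24
  Q 172.215.41.124: descend 101011001 ; hops seen [H0,H3] ; pick H3
  Q 166.160.80.166: descend 10100110101000000101 ; hops seen [H0,H5,H3,H4] ; pick H4
  add 166.160.80.0/20 -> H2 at depth 20
  Q 172.133.180.7: descend 101011001000010110110100000 ; hops seen [H0,H3,H1] ; pick H1
  - 0.0.0.0/0 clear@0
  Q 172.0.201.165: descend 10101100 ; hops seen [H3] ; pick H3
  Q 6.85.236.82: descend ε ; hops seen [∅] ; pick no-route
  Q 166.160.3.87: descend 10100110101000000 ; hops seen [H5,H3] ; pick H3
  add 172.133.176.0/20 -> H0 at depth 20
  - 172.0.0.0/8 clear@8
  add 47.180.128.0/18 -> H5 at depth 18
  - 166.160.80.0/20 clear@20
  add 47.180.128.0/17 -> H3 at depth 17
  add 47.180.128.48/28 -> H4 at depth 28
  Q 47.180.128.34: descend 001011111011010010000000001 ; hops seen [H3,H5] ; pick H5
  add 166.160.0.0/12 -> H5 at depth 12
  add 0.0.0.0/0 -> H1 at depth 0
  add 166.160.87.80/28 -> H2 at depth 28
  add 166.160.87.64/27 -> H1 at depth 27
  - 166.160.87.80/28 clear@28
  add 47.180.0.0/16 -> H0 at depth 16
  Q 166.0.2.88: descend 10100110 ; hops seen [H1,H5] ; pick H5
  - 172.133.180.0/24 clear@24
  add 172.133.180.22/32 -> H2 at depth 32
  Q 166.160.0.66: descend 10100110101000000 ; hops seen [H1,H5,H5,H3] ; pick H3

== LOOKUPS ==
["H5","H3","H3","H3","H4","H1","H3","no-route","H3","H5","H5","H3"]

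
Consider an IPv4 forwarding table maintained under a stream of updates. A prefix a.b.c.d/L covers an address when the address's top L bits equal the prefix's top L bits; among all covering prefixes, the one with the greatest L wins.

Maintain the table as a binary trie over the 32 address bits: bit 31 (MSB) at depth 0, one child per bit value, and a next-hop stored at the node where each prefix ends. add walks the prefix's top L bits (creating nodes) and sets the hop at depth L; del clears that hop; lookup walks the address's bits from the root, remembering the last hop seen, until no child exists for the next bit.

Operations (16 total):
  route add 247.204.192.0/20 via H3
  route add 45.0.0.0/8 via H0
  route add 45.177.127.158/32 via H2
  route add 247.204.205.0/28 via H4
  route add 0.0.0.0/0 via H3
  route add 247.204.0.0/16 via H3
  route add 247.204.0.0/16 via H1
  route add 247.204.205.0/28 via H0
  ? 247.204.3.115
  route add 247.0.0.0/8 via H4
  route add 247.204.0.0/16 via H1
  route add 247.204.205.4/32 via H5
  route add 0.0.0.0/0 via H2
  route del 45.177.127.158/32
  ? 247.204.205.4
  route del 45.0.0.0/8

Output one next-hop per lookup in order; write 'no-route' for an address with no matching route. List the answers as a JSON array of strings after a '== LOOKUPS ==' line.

Apply in order:
  + 247.204.192.0/20 (H3) depth=20
  + 45.0.0.0/8 (H0) depth=8
  + 45.177.127.158/32 (H2) depth=32
  + 247.204.205.0/28 (H4) depth=28
  + 0.0.0.0/0 (H3) depth=0
  + 247.204.0.0/16 (H3) depth=16
  + 247.204.0.0/16 (H1) depth=16
  + 247.204.205.0/28 (H0) depth=28
  lookup 247.204.3.115: bits 1111011111001100 walk d0:H3→d1:-→d2:-→d3:-→d4:-→d5:-→d6:-→d7:-→d8:-→d9:-→d10:-→d11:-→d12:-→d13:-→d14:-→d15:-→d16:H1 -> H1
  + 247.0.0.0/8 (H4) depth=8
  + 247.204.0.0/16 (H1) depth=16
  + 247.204.205.4/32 (H5) depth=32
  + 0.0.0.0/0 (H2) depth=0
  - 45.177.127.158/32 clear@32
  lookup 247.204.205.4: bits 11110111110011001100110100000100 walk d0:H2→d1:-→d2:-→d3:-→d4:-→d5:-→d6:-→d7:-→d8:H4→d9:-→d10:-→d11:-→d12:-→d13:-→d14:-→d15:-→d16:H1→d17:-→d18:-→d19:-→d20:H3→d21:-→d22:-→d23:-→d24:-→d25:-→d26:-→d27:-→d28:H0→d29:-→d30:-→d31:-→d32:H5 -> H5
  - 45.0.0.0/8 clear@8

== LOOKUPS ==
["H1","H5"]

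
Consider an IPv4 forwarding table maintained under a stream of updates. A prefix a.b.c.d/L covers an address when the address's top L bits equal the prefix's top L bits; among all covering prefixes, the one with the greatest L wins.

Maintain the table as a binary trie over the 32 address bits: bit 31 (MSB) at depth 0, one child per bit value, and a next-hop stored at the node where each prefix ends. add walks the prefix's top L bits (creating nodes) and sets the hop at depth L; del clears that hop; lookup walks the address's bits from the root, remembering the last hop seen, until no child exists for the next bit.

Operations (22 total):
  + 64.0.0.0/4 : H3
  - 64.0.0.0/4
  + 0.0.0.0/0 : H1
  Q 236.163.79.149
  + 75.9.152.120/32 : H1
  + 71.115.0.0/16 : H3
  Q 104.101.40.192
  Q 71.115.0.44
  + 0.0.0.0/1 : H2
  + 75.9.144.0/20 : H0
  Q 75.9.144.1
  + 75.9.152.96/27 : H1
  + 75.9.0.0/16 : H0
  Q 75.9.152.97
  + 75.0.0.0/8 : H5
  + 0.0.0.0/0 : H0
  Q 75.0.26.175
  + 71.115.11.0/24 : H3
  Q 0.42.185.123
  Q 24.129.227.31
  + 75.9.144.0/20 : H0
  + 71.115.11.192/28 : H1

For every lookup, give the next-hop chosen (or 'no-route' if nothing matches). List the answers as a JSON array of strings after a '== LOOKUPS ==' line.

Apply in order:
  add 64.0.0.0/4 -> H3 at depth 4
  - 64.0.0.0/4 clear@4
  add 0.0.0.0/0 -> H1 at depth 0
  lookup 236.163.79.149: bits ε walk d0:H1 -> H1
  add 75.9.152.120/32 -> H1 at depth 32
  add 71.115.0.0/16 -> H3 at depth 16
  lookup 104.101.40.192: bits 01 walk d0:H1→d1:-→d2:- -> H1
  lookup 71.115.0.44: bits 0100011101110011 walk d0:H1→d1:-→d2:-→d3:-→d4:-→d5:-→d6:-→d7:-→d8:-→d9:-→d10:-→d11:-→d12:-→d13:-→d14:-→d15:-→d16:H3 -> H3
  add 0.0.0.0/1 -> H2 at depth 1
  add 75.9.144.0/20 -> H0 at depth 20
  lookup 75.9.144.1: bits 01001011000010011001 walk d0:H1→d1:H2→d2:-→d3:-→d4:-→d5:-→d6:-→d7:-→d8:-→d9:-→d10:-→d11:-→d12:-→d13:-→d14:-→d15:-→d16:-→d17:-→d18:-→d19:-→d20:H0 -> H0
  add 75.9.152.96/27 -> H1 at depth 27
  add 75.9.0.0/16 -> H0 at depth 16
  lookup 75.9.152.97: bits 010010110000100110011000011 walk d0:H1→d1:H2→d2:-→d3:-→d4:-→d5:-→d6:-→d7:-→d8:-→d9:-→d10:-→d11:-→d12:-→d13:-→d14:-→d15:-→d16:H0→d17:-→d18:-→d19:-→d20:H0→d21:-→d22:-→d23:-→d24:-→d25:-→d26:-→d27:H1 -> H1
  add 75.0.0.0/8 -> H5 at depth 8
  add 0.0.0.0/0 -> H0 at depth 0
  lookup 75.0.26.175: bits 010010110000 walk d0:H0→d1:H2→d2:-→d3:-→d4:-→d5:-→d6:-→d7:-→d8:H5→d9:-→d10:-→d11:-→d12:- -> H5
  add 71.115.11.0/24 -> H3 at depth 24
  lookup 0.42.185.123: bits 0 walk d0:H0→d1:H2 -> H2
  lookup 24.129.227.31: bits 0 walk d0:H0→d1:H2 -> H2
  add 75.9.144.0/20 -> H0 at depth 20
  add 71.115.11.192/28 -> H1 at depth 28

== LOOKUPS ==
["H1","H1","H3","H0","H1","H5","H2","H2"]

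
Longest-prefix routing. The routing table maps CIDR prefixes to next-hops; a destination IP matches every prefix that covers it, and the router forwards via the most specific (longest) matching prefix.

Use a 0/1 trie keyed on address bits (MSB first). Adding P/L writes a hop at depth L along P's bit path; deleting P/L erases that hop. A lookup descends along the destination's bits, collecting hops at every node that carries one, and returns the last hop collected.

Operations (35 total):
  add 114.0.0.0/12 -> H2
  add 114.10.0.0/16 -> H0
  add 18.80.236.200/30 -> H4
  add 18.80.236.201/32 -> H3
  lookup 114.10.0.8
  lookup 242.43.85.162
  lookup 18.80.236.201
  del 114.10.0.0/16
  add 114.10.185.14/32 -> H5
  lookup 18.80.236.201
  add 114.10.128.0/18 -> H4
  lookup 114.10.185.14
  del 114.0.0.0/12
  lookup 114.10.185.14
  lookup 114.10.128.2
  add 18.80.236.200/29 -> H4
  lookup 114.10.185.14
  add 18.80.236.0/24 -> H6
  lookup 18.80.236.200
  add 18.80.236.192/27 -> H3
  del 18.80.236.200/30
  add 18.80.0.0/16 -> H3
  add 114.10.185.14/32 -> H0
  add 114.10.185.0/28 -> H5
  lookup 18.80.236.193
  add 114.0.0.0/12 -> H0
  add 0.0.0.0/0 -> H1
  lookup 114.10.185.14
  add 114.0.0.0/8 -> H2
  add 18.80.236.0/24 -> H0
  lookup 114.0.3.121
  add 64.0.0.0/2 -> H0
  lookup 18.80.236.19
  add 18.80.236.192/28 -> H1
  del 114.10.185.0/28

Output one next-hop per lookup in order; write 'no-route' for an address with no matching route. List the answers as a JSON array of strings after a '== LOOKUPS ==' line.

Process each operation:
  + 114.0.0.0/12 (H2) depth=12
  + 114.10.0.0/16 (H0) depth=16
  + 18.80.236.200/30 (H4) depth=30
  + 18.80.236.201/32 (H3) depth=32
  lookup 114.10.0.8: bits 0111001000001010 walk d0:-→d1:-→d2:-→d3:-→d4:-→d5:-→d6:-→d7:-→d8:-→d9:-→d10:-→d11:-→d12:H2→d13:-→d14:-→d15:-→d16:H0 -> H0
  lookup 242.43.85.162: bits ε walk d0:- -> no-route
  lookup 18.80.236.201: bits 00010010010100001110110011001001 walk d0:-→d1:-→d2:-→d3:-→d4:-→d5:-→d6:-→d7:-→d8:-→d9:-→d10:-→d11:-→d12:-→d13:-→d14:-→d15:-→d16:-→d17:-→d18:-→d19:-→d20:-→d21:-→d22:-→d23:-→d24:-→d25:-→d26:-→d27:-→d28:-→d29:-→d30:H4→d31:-→d32:H3 -> H3
  - 114.10.0.0/16 clear@16
  + 114.10.185.14/32 (H5) depth=32
  lookup 18.80.236.201: bits 00010010010100001110110011001001 walk d0:-→d1:-→d2:-→d3:-→d4:-→d5:-→d6:-→d7:-→d8:-→d9:-→d10:-→d11:-→d12:-→d13:-→d14:-→d15:-→d16:-→d17:-→d18:-→d19:-→d20:-→d21:-→d22:-→d23:-→d24:-→d25:-→d26:-→d27:-→d28:-→d29:-→d30:H4→d31:-→d32:H3 -> H3
  + 114.10.128.0/18 (H4) depth=18
  lookup 114.10.185.14: bits 01110010000010101011100100001110 walk d0:-→d1:-→d2:-→d3:-→d4:-→d5:-→d6:-→d7:-→d8:-→d9:-→d10:-→d11:-→d12:H2→d13:-→d14:-→d15:-→d16:-→d17:-→d18:H4→d19:-→d20:-→d21:-→d22:-→d23:-→d24:-→d25:-→d26:-→d27:-→d28:-→d29:-→d30:-→d31:-→d32:H5 -> H5
  - 114.0.0.0/12 clear@12
  lookup 114.10.185.14: bits 01110010000010101011100100001110 walk d0:-→d1:-→d2:-→d3:-→d4:-→d5:-→d6:-→d7:-→d8:-→d9:-→d10:-→d11:-→d12:-→d13:-→d14:-→d15:-→d16:-→d17:-→d18:H4→d19:-→d20:-→d21:-→d22:-→d23:-→d24:-→d25:-→d26:-→d27:-→d28:-→d29:-→d30:-→d31:-→d32:H5 -> H5
  lookup 114.10.128.2: bits 011100100000101010 walk d0:-→d1:-→d2:-→d3:-→d4:-→d5:-→d6:-→d7:-→d8:-→d9:-→d10:-→d11:-→d12:-→d13:-→d14:-→d15:-→d16:-→d17:-→d18:H4 -> H4
  + 18.80.236.200/29 (H4) depth=29
  lookup 114.10.185.14: bits 01110010000010101011100100001110 walk d0:-→d1:-→d2:-→d3:-→d4:-→d5:-→d6:-→d7:-→d8:-→d9:-→d10:-→d11:-→d12:-→d13:-→d14:-→d15:-→d16:-→d17:-→d18:H4→d19:-→d20:-→d21:-→d22:-→d23:-→d24:-→d25:-→d26:-→d27:-→d28:-→d29:-→d30:-→d31:-→d32:H5 -> H5
  + 18.80.236.0/24 (H6) depth=24
  lookup 18.80.236.200: bits 0001001001010000111011001100100 walk d0:-→d1:-→d2:-→d3:-→d4:-→d5:-→d6:-→d7:-→d8:-→d9:-→d10:-→d11:-→d12:-→d13:-→d14:-→d15:-→d16:-→d17:-→d18:-→d19:-→d20:-→d21:-→d22:-→d23:-→d24:H6→d25:-→d26:-→d27:-→d28:-→d29:H4→d30:H4→d31:- -> H4
  + 18.80.236.192/27 (H3) depth=27
  - 18.80.236.200/30 clear@30
  + 18.80.0.0/16 (H3) depth=16
  + 114.10.185.14/32 (H0) depth=32
  + 114.10.185.0/28 (H5) depth=28
  lookup 18.80.236.193: bits 0001001001010000111011001100 walk d0:-→d1:-→d2:-→d3:-→d4:-→d5:-→d6:-→d7:-→d8:-→d9:-→d10:-→d11:-→d12:-→d13:-→d14:-→d15:-→d16:H3→d17:-→d18:-→d19:-→d20:-→d21:-→d22:-→d23:-→d24:H6→d25:-→d26:-→d27:H3→d28:- -> H3
  + 114.0.0.0/12 (H0) depth=12
  + 0.0.0.0/0 (H1) depth=0
  lookup 114.10.185.14: bits 01110010000010101011100100001110 walk d0:H1→d1:-→d2:-→d3:-→d4:-→d5:-→d6:-→d7:-→d8:-→d9:-→d10:-→d11:-→d12:H0→d13:-→d14:-→d15:-→d16:-→d17:-→d18:H4→d19:-→d20:-→d21:-→d22:-→d23:-→d24:-→d25:-→d26:-→d27:-→d28:H5→d29:-→d30:-→d31:-→d32:H0 -> H0
  + 114.0.0.0/8 (H2) depth=8
  + 18.80.236.0/24 (H0) depth=24
  lookup 114.0.3.121: bits 011100100000 walk d0:H1→d1:-→d2:-→d3:-→d4:-→d5:-→d6:-→d7:-→d8:H2→d9:-→d10:-→d11:-→d12:H0 -> H0
  + 64.0.0.0/2 (H0) depth=2
  lookup 18.80.236.19: bits 000100100101000011101100 walk d0:H1→d1:-→d2:-→d3:-→d4:-→d5:-→d6:-→d7:-→d8:-→d9:-→d10:-→d11:-→d12:-→d13:-→d14:-→d15:-→d16:H3→d17:-→d18:-→d19:-→d20:-→d21:-→d22:-→d23:-→d24:H0 -> H0
  + 18.80.236.192/28 (H1) depth=28
  - 114.10.185.0/28 clear@28

== LOOKUPS ==
["H0","no-route","H3","H3","H5","H5","H4","H5","H4","H3","H0","H0","H0"]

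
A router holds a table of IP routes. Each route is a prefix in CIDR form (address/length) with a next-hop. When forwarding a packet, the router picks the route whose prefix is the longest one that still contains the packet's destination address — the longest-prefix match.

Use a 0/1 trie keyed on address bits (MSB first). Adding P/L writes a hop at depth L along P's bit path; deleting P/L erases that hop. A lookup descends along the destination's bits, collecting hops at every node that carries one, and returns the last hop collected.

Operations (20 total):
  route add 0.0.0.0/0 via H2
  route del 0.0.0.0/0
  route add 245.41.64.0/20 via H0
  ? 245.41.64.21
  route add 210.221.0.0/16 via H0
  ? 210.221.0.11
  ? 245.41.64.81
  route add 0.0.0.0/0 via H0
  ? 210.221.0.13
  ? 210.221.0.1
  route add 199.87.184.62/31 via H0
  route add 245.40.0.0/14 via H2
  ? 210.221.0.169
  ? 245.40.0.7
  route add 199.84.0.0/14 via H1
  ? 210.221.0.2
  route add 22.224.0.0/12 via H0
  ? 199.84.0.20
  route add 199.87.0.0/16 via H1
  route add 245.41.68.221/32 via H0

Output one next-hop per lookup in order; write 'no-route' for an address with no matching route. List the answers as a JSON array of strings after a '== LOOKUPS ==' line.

Trace:
  add 0.0.0.0/0 -> H2 at depth 0
  - 0.0.0.0/0 clear@0
  add 245.41.64.0/20 -> H0 at depth 20
  ? 245.41.64.21  path d0:-→d1:-→d2:-→d3:-→d4:-→d5:-→d6:-→d7:-→d8:-→d9:-→d10:-→d11:-→d12:-→d13:-→d14:-→d15:-→d16:-→d17:-→d18:-→d19:-→d20:H0  best=H0
  add 210.221.0.0/16 -> H0 at depth 16
  ? 210.221.0.11  path d0:-→d1:-→d2:-→d3:-→d4:-→d5:-→d6:-→d7:-→d8:-→d9:-→d10:-→d11:-→d12:-→d13:-→d14:-→d15:-→d16:H0  best=H0
  ? 245.41.64.81  path d0:-→d1:-→d2:-→d3:-→d4:-→d5:-→d6:-→d7:-→d8:-→d9:-→d10:-→d11:-→d12:-→d13:-→d14:-→d15:-→d16:-→d17:-→d18:-→d19:-→d20:H0  best=H0
  add 0.0.0.0/0 -> H0 at depth 0
  ? 210.221.0.13  path d0:H0→d1:-→d2:-→d3:-→d4:-→d5:-→d6:-→d7:-→d8:-→d9:-→d10:-→d11:-→d12:-→d13:-→d14:-→d15:-→d16:H0  best=H0
  ? 210.221.0.1  path d0:H0→d1:-→d2:-→d3:-→d4:-→d5:-→d6:-→d7:-→d8:-→d9:-→d10:-→d11:-→d12:-→d13:-→d14:-→d15:-→d16:H0  best=H0
  add 199.87.184.62/31 -> H0 at depth 31
  add 245.40.0.0/14 -> H2 at depth 14
  ? 210.221.0.169  path d0:H0→d1:-→d2:-→d3:-→d4:-→d5:-→d6:-→d7:-→d8:-→d9:-→d10:-→d11:-→d12:-→d13:-→d14:-→d15:-→d16:H0  best=H0
  ? 245.40.0.7  path d0:H0→d1:-→d2:-→d3:-→d4:-→d5:-→d6:-→d7:-→d8:-→d9:-→d10:-→d11:-→d12:-→d13:-→d14:H2→d15:-  best=H2
  add 199.84.0.0/14 -> H1 at depth 14
  ? 210.221.0.2  path d0:H0→d1:-→d2:-→d3:-→d4:-→d5:-→d6:-→d7:-→d8:-→d9:-→d10:-→d11:-→d12:-→d13:-→d14:-→d15:-→d16:H0  best=H0
  add 22.224.0.0/12 -> H0 at depth 12
  ? 199.84.0.20  path d0:H0→d1:-→d2:-→d3:-→d4:-→d5:-→d6:-→d7:-→d8:-→d9:-→d10:-→d11:-→d12:-→d13:-→d14:H1  best=H1
  add 199.87.0.0/16 -> H1 at depth 16
  add 245.41.68.221/32 -> H0 at depth 32

== LOOKUPS ==
["H0","H0","H0","H0","H0","H0","H2","H0","H1"]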